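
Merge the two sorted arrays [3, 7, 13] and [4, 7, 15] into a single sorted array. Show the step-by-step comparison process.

Merging process:

Compare 3 vs 4: take 3 from left. Merged: [3]
Compare 7 vs 4: take 4 from right. Merged: [3, 4]
Compare 7 vs 7: take 7 from left. Merged: [3, 4, 7]
Compare 13 vs 7: take 7 from right. Merged: [3, 4, 7, 7]
Compare 13 vs 15: take 13 from left. Merged: [3, 4, 7, 7, 13]
Append remaining from right: [15]. Merged: [3, 4, 7, 7, 13, 15]

Final merged array: [3, 4, 7, 7, 13, 15]
Total comparisons: 5

The merged array is [3, 4, 7, 7, 13, 15], requiring 5 comparisons. The merge step runs in O(n) time where n is the total number of elements.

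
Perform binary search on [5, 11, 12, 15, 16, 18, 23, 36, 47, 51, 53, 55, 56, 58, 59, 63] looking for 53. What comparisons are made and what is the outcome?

Binary search for 53 in [5, 11, 12, 15, 16, 18, 23, 36, 47, 51, 53, 55, 56, 58, 59, 63]:

lo=0, hi=15, mid=7, arr[mid]=36 -> 36 < 53, search right half
lo=8, hi=15, mid=11, arr[mid]=55 -> 55 > 53, search left half
lo=8, hi=10, mid=9, arr[mid]=51 -> 51 < 53, search right half
lo=10, hi=10, mid=10, arr[mid]=53 -> Found target at index 10!

Binary search finds 53 at index 10 after 4 comparisons. The search repeatedly halves the search space by comparing with the middle element.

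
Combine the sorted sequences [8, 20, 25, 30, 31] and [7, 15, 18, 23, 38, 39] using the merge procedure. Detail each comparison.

Merging process:

Compare 8 vs 7: take 7 from right. Merged: [7]
Compare 8 vs 15: take 8 from left. Merged: [7, 8]
Compare 20 vs 15: take 15 from right. Merged: [7, 8, 15]
Compare 20 vs 18: take 18 from right. Merged: [7, 8, 15, 18]
Compare 20 vs 23: take 20 from left. Merged: [7, 8, 15, 18, 20]
Compare 25 vs 23: take 23 from right. Merged: [7, 8, 15, 18, 20, 23]
Compare 25 vs 38: take 25 from left. Merged: [7, 8, 15, 18, 20, 23, 25]
Compare 30 vs 38: take 30 from left. Merged: [7, 8, 15, 18, 20, 23, 25, 30]
Compare 31 vs 38: take 31 from left. Merged: [7, 8, 15, 18, 20, 23, 25, 30, 31]
Append remaining from right: [38, 39]. Merged: [7, 8, 15, 18, 20, 23, 25, 30, 31, 38, 39]

Final merged array: [7, 8, 15, 18, 20, 23, 25, 30, 31, 38, 39]
Total comparisons: 9

The merged array is [7, 8, 15, 18, 20, 23, 25, 30, 31, 38, 39], requiring 9 comparisons. The merge step runs in O(n) time where n is the total number of elements.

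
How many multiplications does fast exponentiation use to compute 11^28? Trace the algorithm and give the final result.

Computing 11^28 by squaring (build up from 11^1; each line after the first costs one multiplication):

11^1 = 11
11^2 = (11^1)^2 = 11^2 = 121
11^3 = 11 * 11^2 = 11 * 121 = 1331
11^6 = (11^3)^2 = 1331^2 = 1771561
11^7 = 11 * 11^6 = 11 * 1771561 = 19487171
11^14 = (11^7)^2 = 19487171^2 = 379749833583241
11^28 = (11^14)^2 = 379749833583241^2 = 144209936106499234037676064081

Result: 144209936106499234037676064081
Multiplications needed: 6 (6 lines after 11^1)

11^28 = 144209936106499234037676064081. Using exponentiation by squaring, this requires 6 multiplications. The key idea: if the exponent is even, square the half-power; if odd, multiply by the base once.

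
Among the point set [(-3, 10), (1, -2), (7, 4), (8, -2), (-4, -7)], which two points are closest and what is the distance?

Computing all pairwise distances among 5 points:

d((-3, 10), (1, -2)) = 12.6491
d((-3, 10), (7, 4)) = 11.6619
d((-3, 10), (8, -2)) = 16.2788
d((-3, 10), (-4, -7)) = 17.0294
d((1, -2), (7, 4)) = 8.4853
d((1, -2), (8, -2)) = 7.0
d((1, -2), (-4, -7)) = 7.0711
d((7, 4), (8, -2)) = 6.0828 <-- minimum
d((7, 4), (-4, -7)) = 15.5563
d((8, -2), (-4, -7)) = 13.0

Closest pair: (7, 4) and (8, -2) with distance 6.0828

The closest pair is (7, 4) and (8, -2) with Euclidean distance 6.0828. For 5 points, brute-force pairwise comparison is shown above. For large n, the divide-and-conquer algorithm (sort by x, recurse on halves, check the dividing strip) achieves O(n log n).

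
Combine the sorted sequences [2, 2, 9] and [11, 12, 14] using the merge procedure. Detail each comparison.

Merging process:

Compare 2 vs 11: take 2 from left. Merged: [2]
Compare 2 vs 11: take 2 from left. Merged: [2, 2]
Compare 9 vs 11: take 9 from left. Merged: [2, 2, 9]
Append remaining from right: [11, 12, 14]. Merged: [2, 2, 9, 11, 12, 14]

Final merged array: [2, 2, 9, 11, 12, 14]
Total comparisons: 3

The merged array is [2, 2, 9, 11, 12, 14], requiring 3 comparisons. The merge step runs in O(n) time where n is the total number of elements.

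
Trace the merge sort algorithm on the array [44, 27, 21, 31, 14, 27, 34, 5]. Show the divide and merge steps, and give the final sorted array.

Merge sort trace:

Split: [44, 27, 21, 31, 14, 27, 34, 5] -> [44, 27, 21, 31] and [14, 27, 34, 5]
  Split: [44, 27, 21, 31] -> [44, 27] and [21, 31]
    Split: [44, 27] -> [44] and [27]
    Merge: [44] + [27] -> [27, 44]
    Split: [21, 31] -> [21] and [31]
    Merge: [21] + [31] -> [21, 31]
  Merge: [27, 44] + [21, 31] -> [21, 27, 31, 44]
  Split: [14, 27, 34, 5] -> [14, 27] and [34, 5]
    Split: [14, 27] -> [14] and [27]
    Merge: [14] + [27] -> [14, 27]
    Split: [34, 5] -> [34] and [5]
    Merge: [34] + [5] -> [5, 34]
  Merge: [14, 27] + [5, 34] -> [5, 14, 27, 34]
Merge: [21, 27, 31, 44] + [5, 14, 27, 34] -> [5, 14, 21, 27, 27, 31, 34, 44]

Final sorted array: [5, 14, 21, 27, 27, 31, 34, 44]

The merge sort proceeds by recursively splitting the array and merging sorted halves.
After all merges, the sorted array is [5, 14, 21, 27, 27, 31, 34, 44].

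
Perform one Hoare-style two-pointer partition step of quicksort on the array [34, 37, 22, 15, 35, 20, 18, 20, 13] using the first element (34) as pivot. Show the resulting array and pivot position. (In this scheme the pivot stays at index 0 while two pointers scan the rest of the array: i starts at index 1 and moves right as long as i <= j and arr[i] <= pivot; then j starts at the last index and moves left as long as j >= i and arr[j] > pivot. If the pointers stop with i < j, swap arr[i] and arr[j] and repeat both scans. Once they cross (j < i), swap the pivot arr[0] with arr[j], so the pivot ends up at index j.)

Hoare-style two-pointer partition with pivot = 34:

Initial array: [34, 37, 22, 15, 35, 20, 18, 20, 13]

Pointers start at i = 1, j = 8.
i stops at index 1 (arr[1]=37 > 34), j stops at index 8 (arr[8]=13 <= 34): swap arr[1] and arr[8], array becomes [34, 13, 22, 15, 35, 20, 18, 20, 37]
i stops at index 4 (arr[4]=35 > 34), j stops at index 7 (arr[7]=20 <= 34): swap arr[4] and arr[7], array becomes [34, 13, 22, 15, 20, 20, 18, 35, 37]
i ends at 7, j ends at 6: the pointers have crossed (j < i), so scanning stops.

Swap pivot arr[0] with arr[6] to place pivot at position 6: [18, 13, 22, 15, 20, 20, 34, 35, 37]
Pivot position: 6

After partitioning with pivot 34, the array becomes [18, 13, 22, 15, 20, 20, 34, 35, 37]. The pivot is placed at index 6. All elements to the left of the pivot are <= 34, and all elements to the right are > 34.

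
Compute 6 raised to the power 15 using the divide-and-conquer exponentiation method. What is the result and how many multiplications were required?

Computing 6^15 by squaring (build up from 6^1; each line after the first costs one multiplication):

6^1 = 6
6^2 = (6^1)^2 = 6^2 = 36
6^3 = 6 * 6^2 = 6 * 36 = 216
6^6 = (6^3)^2 = 216^2 = 46656
6^7 = 6 * 6^6 = 6 * 46656 = 279936
6^14 = (6^7)^2 = 279936^2 = 78364164096
6^15 = 6 * 6^14 = 6 * 78364164096 = 470184984576

Result: 470184984576
Multiplications needed: 6 (6 lines after 6^1)

6^15 = 470184984576. Using exponentiation by squaring, this requires 6 multiplications. The key idea: if the exponent is even, square the half-power; if odd, multiply by the base once.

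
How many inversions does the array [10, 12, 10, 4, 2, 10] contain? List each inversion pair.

Finding inversions in [10, 12, 10, 4, 2, 10]:

(0, 3): arr[0]=10 > arr[3]=4
(0, 4): arr[0]=10 > arr[4]=2
(1, 2): arr[1]=12 > arr[2]=10
(1, 3): arr[1]=12 > arr[3]=4
(1, 4): arr[1]=12 > arr[4]=2
(1, 5): arr[1]=12 > arr[5]=10
(2, 3): arr[2]=10 > arr[3]=4
(2, 4): arr[2]=10 > arr[4]=2
(3, 4): arr[3]=4 > arr[4]=2

Total inversions: 9

The array has 9 inversion(s): (0,3), (0,4), (1,2), (1,3), (1,4), (1,5), (2,3), (2,4), (3,4). Each pair (i,j) satisfies i < j and arr[i] > arr[j].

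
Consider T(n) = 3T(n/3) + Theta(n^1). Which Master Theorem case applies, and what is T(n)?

Master Theorem for T(n) = 3T(n/3) + O(n^1):

a = 3, b = 3, c = 1
log_b(a) = log_3(3) = 1.0000

Case 2: c = 1 = log_3(3) = 1.0000
T(n) = O(n^1 log n) = O(n log n)

For T(n) = 3T(n/3) + O(n^1): log_3(3) = 1.0000. This is Case 2 of the Master Theorem (c = log_b(a), equal work at all levels), giving O(n log n).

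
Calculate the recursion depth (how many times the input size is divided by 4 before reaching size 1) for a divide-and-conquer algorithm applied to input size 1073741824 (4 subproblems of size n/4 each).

For divide and conquer with division factor 4:

Problem sizes at each level:
Level 0: 1073741824
Level 1: 268435456
Level 2: 67108864
Level 3: 16777216
Level 4: 4194304
Level 5: 1048576
Level 6: 262144
Level 7: 65536
Level 8: 16384
Level 9: 4096
Level 10: 1024
Level 11: 256
Level 12: 64
Level 13: 16
Level 14: 4
Level 15: 1

The root is level 0 and the size-1 base case is level 15 (the tree spans levels 0 through 15, i.e. 16 levels counting the root), so the depth is the number of divisions: log_4(1073741824) = 15

The recursion tree depth is log_4(1073741824) = 15. At each level, the problem size is divided by 4, so it takes 15 divisions to reduce to a base case of size 1. The algorithm makes 4 recursive calls at each level.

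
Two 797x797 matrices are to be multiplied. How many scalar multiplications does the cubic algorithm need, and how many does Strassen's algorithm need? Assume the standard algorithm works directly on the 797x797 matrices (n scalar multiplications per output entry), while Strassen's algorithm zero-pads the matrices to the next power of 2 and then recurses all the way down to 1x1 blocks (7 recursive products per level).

Matrix multiplication for 797x797 matrices:

Strassen's algorithm requires power-of-2 dimensions. Pad 797x797 to 1024x1024 (next power of 2).

Standard algorithm: 797^3 = 506261573 multiplications
Strassen's algorithm: 7^(log2(1024)) = 7^10 = 282475249 multiplications
Savings: 506261573 - 282475249 = 223786324 multiplications

Standard: 506261573 multiplications (797^3). Strassen: 282475249 multiplications (7^10, after padding to 1024x1024). Strassen reduces 8 recursive multiplications to 7 at each level.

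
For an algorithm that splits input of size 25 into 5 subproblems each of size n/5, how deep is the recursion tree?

For divide and conquer with division factor 5:

Problem sizes at each level:
Level 0: 25
Level 1: 5
Level 2: 1

The root is level 0 and the size-1 base case is level 2 (the tree spans levels 0 through 2, i.e. 3 levels counting the root), so the depth is the number of divisions: log_5(25) = 2

The recursion tree depth is log_5(25) = 2. At each level, the problem size is divided by 5, so it takes 2 divisions to reduce to a base case of size 1. The algorithm makes 5 recursive calls at each level.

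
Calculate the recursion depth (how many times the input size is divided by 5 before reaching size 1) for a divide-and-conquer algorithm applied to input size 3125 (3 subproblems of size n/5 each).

For divide and conquer with division factor 5:

Problem sizes at each level:
Level 0: 3125
Level 1: 625
Level 2: 125
Level 3: 25
Level 4: 5
Level 5: 1

The root is level 0 and the size-1 base case is level 5 (the tree spans levels 0 through 5, i.e. 6 levels counting the root), so the depth is the number of divisions: log_5(3125) = 5

The recursion tree depth is log_5(3125) = 5. At each level, the problem size is divided by 5, so it takes 5 divisions to reduce to a base case of size 1. The algorithm makes 3 recursive calls at each level.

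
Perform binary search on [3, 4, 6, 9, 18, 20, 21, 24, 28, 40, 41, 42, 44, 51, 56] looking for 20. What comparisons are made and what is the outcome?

Binary search for 20 in [3, 4, 6, 9, 18, 20, 21, 24, 28, 40, 41, 42, 44, 51, 56]:

lo=0, hi=14, mid=7, arr[mid]=24 -> 24 > 20, search left half
lo=0, hi=6, mid=3, arr[mid]=9 -> 9 < 20, search right half
lo=4, hi=6, mid=5, arr[mid]=20 -> Found target at index 5!

Binary search finds 20 at index 5 after 3 comparisons. The search repeatedly halves the search space by comparing with the middle element.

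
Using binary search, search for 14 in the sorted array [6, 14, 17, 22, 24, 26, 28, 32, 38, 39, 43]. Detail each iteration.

Binary search for 14 in [6, 14, 17, 22, 24, 26, 28, 32, 38, 39, 43]:

lo=0, hi=10, mid=5, arr[mid]=26 -> 26 > 14, search left half
lo=0, hi=4, mid=2, arr[mid]=17 -> 17 > 14, search left half
lo=0, hi=1, mid=0, arr[mid]=6 -> 6 < 14, search right half
lo=1, hi=1, mid=1, arr[mid]=14 -> Found target at index 1!

Binary search finds 14 at index 1 after 4 comparisons. The search repeatedly halves the search space by comparing with the middle element.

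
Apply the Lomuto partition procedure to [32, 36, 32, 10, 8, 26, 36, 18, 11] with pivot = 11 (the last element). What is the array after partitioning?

Lomuto partition with pivot = 11:

Initial array: [32, 36, 32, 10, 8, 26, 36, 18, 11]

arr[0]=32 > 11: no swap
arr[1]=36 > 11: no swap
arr[2]=32 > 11: no swap
arr[3]=10 <= 11: swap with position 0, array becomes [10, 36, 32, 32, 8, 26, 36, 18, 11]
arr[4]=8 <= 11: swap with position 1, array becomes [10, 8, 32, 32, 36, 26, 36, 18, 11]
arr[5]=26 > 11: no swap
arr[6]=36 > 11: no swap
arr[7]=18 > 11: no swap

Place pivot at position 2: [10, 8, 11, 32, 36, 26, 36, 18, 32]
Pivot position: 2

After partitioning with pivot 11, the array becomes [10, 8, 11, 32, 36, 26, 36, 18, 32]. The pivot is placed at index 2. All elements to the left of the pivot are <= 11, and all elements to the right are > 11.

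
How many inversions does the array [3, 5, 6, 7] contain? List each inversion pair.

Finding inversions in [3, 5, 6, 7]:


Total inversions: 0

The array has 0 inversions. It is already sorted.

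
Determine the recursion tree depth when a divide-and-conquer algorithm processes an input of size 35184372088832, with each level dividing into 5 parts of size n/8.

For divide and conquer with division factor 8:

Problem sizes at each level:
Level 0: 35184372088832
Level 1: 4398046511104
Level 2: 549755813888
Level 3: 68719476736
Level 4: 8589934592
Level 5: 1073741824
Level 6: 134217728
Level 7: 16777216
Level 8: 2097152
Level 9: 262144
Level 10: 32768
Level 11: 4096
Level 12: 512
Level 13: 64
Level 14: 8
Level 15: 1

The root is level 0 and the size-1 base case is level 15 (the tree spans levels 0 through 15, i.e. 16 levels counting the root), so the depth is the number of divisions: log_8(35184372088832) = 15

The recursion tree depth is log_8(35184372088832) = 15. At each level, the problem size is divided by 8, so it takes 15 divisions to reduce to a base case of size 1. The algorithm makes 5 recursive calls at each level.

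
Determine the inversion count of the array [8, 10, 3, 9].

Finding inversions in [8, 10, 3, 9]:

(0, 2): arr[0]=8 > arr[2]=3
(1, 2): arr[1]=10 > arr[2]=3
(1, 3): arr[1]=10 > arr[3]=9

Total inversions: 3

The array has 3 inversion(s): (0,2), (1,2), (1,3). Each pair (i,j) satisfies i < j and arr[i] > arr[j].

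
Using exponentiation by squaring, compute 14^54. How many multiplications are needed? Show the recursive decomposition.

Computing 14^54 by squaring (build up from 14^1; each line after the first costs one multiplication):

14^1 = 14
14^2 = (14^1)^2 = 14^2 = 196
14^3 = 14 * 14^2 = 14 * 196 = 2744
14^6 = (14^3)^2 = 2744^2 = 7529536
14^12 = (14^6)^2 = 7529536^2 = 56693912375296
14^13 = 14 * 14^12 = 14 * 56693912375296 = 793714773254144
14^26 = (14^13)^2 = 793714773254144^2 = 629983141281877223603213172736
14^27 = 14 * 14^26 = 14 * 629983141281877223603213172736 = 8819763977946281130444984418304
14^54 = (14^27)^2 = 8819763977946281130444984418304^2 = 77788236626678808982722471083604074886584214739573349250236416

Result: 77788236626678808982722471083604074886584214739573349250236416
Multiplications needed: 8 (8 lines after 14^1)

14^54 = 77788236626678808982722471083604074886584214739573349250236416. Using exponentiation by squaring, this requires 8 multiplications. The key idea: if the exponent is even, square the half-power; if odd, multiply by the base once.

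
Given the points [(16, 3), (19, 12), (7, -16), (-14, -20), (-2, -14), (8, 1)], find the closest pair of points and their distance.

Computing all pairwise distances among 6 points:

d((16, 3), (19, 12)) = 9.4868
d((16, 3), (7, -16)) = 21.0238
d((16, 3), (-14, -20)) = 37.8021
d((16, 3), (-2, -14)) = 24.7588
d((16, 3), (8, 1)) = 8.2462 <-- minimum
d((19, 12), (7, -16)) = 30.4631
d((19, 12), (-14, -20)) = 45.9674
d((19, 12), (-2, -14)) = 33.4215
d((19, 12), (8, 1)) = 15.5563
d((7, -16), (-14, -20)) = 21.3776
d((7, -16), (-2, -14)) = 9.2195
d((7, -16), (8, 1)) = 17.0294
d((-14, -20), (-2, -14)) = 13.4164
d((-14, -20), (8, 1)) = 30.4138
d((-2, -14), (8, 1)) = 18.0278

Closest pair: (16, 3) and (8, 1) with distance 8.2462

The closest pair is (16, 3) and (8, 1) with Euclidean distance 8.2462. For 6 points, brute-force pairwise comparison is shown above. For large n, the divide-and-conquer algorithm (sort by x, recurse on halves, check the dividing strip) achieves O(n log n).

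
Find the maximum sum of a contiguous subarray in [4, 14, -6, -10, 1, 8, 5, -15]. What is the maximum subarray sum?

Using Kadane's algorithm on [4, 14, -6, -10, 1, 8, 5, -15]:

Scanning through the array:
Position 1 (value 14): max_ending_here = 18, max_so_far = 18
Position 2 (value -6): max_ending_here = 12, max_so_far = 18
Position 3 (value -10): max_ending_here = 2, max_so_far = 18
Position 4 (value 1): max_ending_here = 3, max_so_far = 18
Position 5 (value 8): max_ending_here = 11, max_so_far = 18
Position 6 (value 5): max_ending_here = 16, max_so_far = 18
Position 7 (value -15): max_ending_here = 1, max_so_far = 18

Maximum subarray: [4, 14]
Maximum sum: 18

The maximum subarray is [4, 14] with sum 18. This subarray runs from index 0 to index 1.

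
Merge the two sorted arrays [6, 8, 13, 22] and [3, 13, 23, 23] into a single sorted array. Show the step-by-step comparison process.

Merging process:

Compare 6 vs 3: take 3 from right. Merged: [3]
Compare 6 vs 13: take 6 from left. Merged: [3, 6]
Compare 8 vs 13: take 8 from left. Merged: [3, 6, 8]
Compare 13 vs 13: take 13 from left. Merged: [3, 6, 8, 13]
Compare 22 vs 13: take 13 from right. Merged: [3, 6, 8, 13, 13]
Compare 22 vs 23: take 22 from left. Merged: [3, 6, 8, 13, 13, 22]
Append remaining from right: [23, 23]. Merged: [3, 6, 8, 13, 13, 22, 23, 23]

Final merged array: [3, 6, 8, 13, 13, 22, 23, 23]
Total comparisons: 6

The merged array is [3, 6, 8, 13, 13, 22, 23, 23], requiring 6 comparisons. The merge step runs in O(n) time where n is the total number of elements.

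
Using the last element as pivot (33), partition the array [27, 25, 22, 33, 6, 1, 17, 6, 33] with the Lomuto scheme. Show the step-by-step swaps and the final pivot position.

Lomuto partition with pivot = 33:

Initial array: [27, 25, 22, 33, 6, 1, 17, 6, 33]

arr[0]=27 <= 33: swap with position 0, array becomes [27, 25, 22, 33, 6, 1, 17, 6, 33]
arr[1]=25 <= 33: swap with position 1, array becomes [27, 25, 22, 33, 6, 1, 17, 6, 33]
arr[2]=22 <= 33: swap with position 2, array becomes [27, 25, 22, 33, 6, 1, 17, 6, 33]
arr[3]=33 <= 33: swap with position 3, array becomes [27, 25, 22, 33, 6, 1, 17, 6, 33]
arr[4]=6 <= 33: swap with position 4, array becomes [27, 25, 22, 33, 6, 1, 17, 6, 33]
arr[5]=1 <= 33: swap with position 5, array becomes [27, 25, 22, 33, 6, 1, 17, 6, 33]
arr[6]=17 <= 33: swap with position 6, array becomes [27, 25, 22, 33, 6, 1, 17, 6, 33]
arr[7]=6 <= 33: swap with position 7, array becomes [27, 25, 22, 33, 6, 1, 17, 6, 33]

Place pivot at position 8: [27, 25, 22, 33, 6, 1, 17, 6, 33]
Pivot position: 8

After partitioning with pivot 33, the array becomes [27, 25, 22, 33, 6, 1, 17, 6, 33]. The pivot is placed at index 8. All elements to the left of the pivot are <= 33, and all elements to the right are > 33.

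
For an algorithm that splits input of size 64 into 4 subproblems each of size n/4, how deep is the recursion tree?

For divide and conquer with division factor 4:

Problem sizes at each level:
Level 0: 64
Level 1: 16
Level 2: 4
Level 3: 1

The root is level 0 and the size-1 base case is level 3 (the tree spans levels 0 through 3, i.e. 4 levels counting the root), so the depth is the number of divisions: log_4(64) = 3

The recursion tree depth is log_4(64) = 3. At each level, the problem size is divided by 4, so it takes 3 divisions to reduce to a base case of size 1. The algorithm makes 4 recursive calls at each level.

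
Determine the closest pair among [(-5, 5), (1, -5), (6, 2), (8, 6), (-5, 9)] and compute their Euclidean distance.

Computing all pairwise distances among 5 points:

d((-5, 5), (1, -5)) = 11.6619
d((-5, 5), (6, 2)) = 11.4018
d((-5, 5), (8, 6)) = 13.0384
d((-5, 5), (-5, 9)) = 4.0 <-- minimum
d((1, -5), (6, 2)) = 8.6023
d((1, -5), (8, 6)) = 13.0384
d((1, -5), (-5, 9)) = 15.2315
d((6, 2), (8, 6)) = 4.4721
d((6, 2), (-5, 9)) = 13.0384
d((8, 6), (-5, 9)) = 13.3417

Closest pair: (-5, 5) and (-5, 9) with distance 4.0

The closest pair is (-5, 5) and (-5, 9) with Euclidean distance 4.0. For 5 points, brute-force pairwise comparison is shown above. For large n, the divide-and-conquer algorithm (sort by x, recurse on halves, check the dividing strip) achieves O(n log n).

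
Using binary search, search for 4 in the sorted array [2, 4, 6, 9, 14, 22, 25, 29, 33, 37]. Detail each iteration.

Binary search for 4 in [2, 4, 6, 9, 14, 22, 25, 29, 33, 37]:

lo=0, hi=9, mid=4, arr[mid]=14 -> 14 > 4, search left half
lo=0, hi=3, mid=1, arr[mid]=4 -> Found target at index 1!

Binary search finds 4 at index 1 after 2 comparisons. The search repeatedly halves the search space by comparing with the middle element.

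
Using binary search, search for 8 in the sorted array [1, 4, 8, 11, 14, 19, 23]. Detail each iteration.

Binary search for 8 in [1, 4, 8, 11, 14, 19, 23]:

lo=0, hi=6, mid=3, arr[mid]=11 -> 11 > 8, search left half
lo=0, hi=2, mid=1, arr[mid]=4 -> 4 < 8, search right half
lo=2, hi=2, mid=2, arr[mid]=8 -> Found target at index 2!

Binary search finds 8 at index 2 after 3 comparisons. The search repeatedly halves the search space by comparing with the middle element.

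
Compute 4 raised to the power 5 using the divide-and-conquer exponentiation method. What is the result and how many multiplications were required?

Computing 4^5 by squaring (build up from 4^1; each line after the first costs one multiplication):

4^1 = 4
4^2 = (4^1)^2 = 4^2 = 16
4^4 = (4^2)^2 = 16^2 = 256
4^5 = 4 * 4^4 = 4 * 256 = 1024

Result: 1024
Multiplications needed: 3 (3 lines after 4^1)

4^5 = 1024. Using exponentiation by squaring, this requires 3 multiplications. The key idea: if the exponent is even, square the half-power; if odd, multiply by the base once.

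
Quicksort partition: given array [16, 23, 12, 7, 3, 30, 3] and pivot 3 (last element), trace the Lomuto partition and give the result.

Lomuto partition with pivot = 3:

Initial array: [16, 23, 12, 7, 3, 30, 3]

arr[0]=16 > 3: no swap
arr[1]=23 > 3: no swap
arr[2]=12 > 3: no swap
arr[3]=7 > 3: no swap
arr[4]=3 <= 3: swap with position 0, array becomes [3, 23, 12, 7, 16, 30, 3]
arr[5]=30 > 3: no swap

Place pivot at position 1: [3, 3, 12, 7, 16, 30, 23]
Pivot position: 1

After partitioning with pivot 3, the array becomes [3, 3, 12, 7, 16, 30, 23]. The pivot is placed at index 1. All elements to the left of the pivot are <= 3, and all elements to the right are > 3.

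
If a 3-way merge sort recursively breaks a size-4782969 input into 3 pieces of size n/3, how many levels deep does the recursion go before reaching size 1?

For divide and conquer with division factor 3:

Problem sizes at each level:
Level 0: 4782969
Level 1: 1594323
Level 2: 531441
Level 3: 177147
Level 4: 59049
Level 5: 19683
Level 6: 6561
Level 7: 2187
Level 8: 729
Level 9: 243
Level 10: 81
Level 11: 27
Level 12: 9
Level 13: 3
Level 14: 1

The root is level 0 and the size-1 base case is level 14 (the tree spans levels 0 through 14, i.e. 15 levels counting the root), so the depth is the number of divisions: log_3(4782969) = 14

The recursion tree depth is log_3(4782969) = 14. At each level, the problem size is divided by 3, so it takes 14 divisions to reduce to a base case of size 1. The algorithm makes 3 recursive calls at each level.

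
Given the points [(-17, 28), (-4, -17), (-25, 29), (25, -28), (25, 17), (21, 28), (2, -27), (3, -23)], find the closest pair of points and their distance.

Computing all pairwise distances among 8 points:

d((-17, 28), (-4, -17)) = 46.8402
d((-17, 28), (-25, 29)) = 8.0623
d((-17, 28), (25, -28)) = 70.0
d((-17, 28), (25, 17)) = 43.4166
d((-17, 28), (21, 28)) = 38.0
d((-17, 28), (2, -27)) = 58.1893
d((-17, 28), (3, -23)) = 54.7814
d((-4, -17), (-25, 29)) = 50.5668
d((-4, -17), (25, -28)) = 31.0161
d((-4, -17), (25, 17)) = 44.6878
d((-4, -17), (21, 28)) = 51.4782
d((-4, -17), (2, -27)) = 11.6619
d((-4, -17), (3, -23)) = 9.2195
d((-25, 29), (25, -28)) = 75.8222
d((-25, 29), (25, 17)) = 51.4198
d((-25, 29), (21, 28)) = 46.0109
d((-25, 29), (2, -27)) = 62.1691
d((-25, 29), (3, -23)) = 59.0593
d((25, -28), (25, 17)) = 45.0
d((25, -28), (21, 28)) = 56.1427
d((25, -28), (2, -27)) = 23.0217
d((25, -28), (3, -23)) = 22.561
d((25, 17), (21, 28)) = 11.7047
d((25, 17), (2, -27)) = 49.6488
d((25, 17), (3, -23)) = 45.6508
d((21, 28), (2, -27)) = 58.1893
d((21, 28), (3, -23)) = 54.0833
d((2, -27), (3, -23)) = 4.1231 <-- minimum

Closest pair: (2, -27) and (3, -23) with distance 4.1231

The closest pair is (2, -27) and (3, -23) with Euclidean distance 4.1231. For 8 points, brute-force pairwise comparison is shown above. For large n, the divide-and-conquer algorithm (sort by x, recurse on halves, check the dividing strip) achieves O(n log n).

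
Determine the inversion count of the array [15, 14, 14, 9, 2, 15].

Finding inversions in [15, 14, 14, 9, 2, 15]:

(0, 1): arr[0]=15 > arr[1]=14
(0, 2): arr[0]=15 > arr[2]=14
(0, 3): arr[0]=15 > arr[3]=9
(0, 4): arr[0]=15 > arr[4]=2
(1, 3): arr[1]=14 > arr[3]=9
(1, 4): arr[1]=14 > arr[4]=2
(2, 3): arr[2]=14 > arr[3]=9
(2, 4): arr[2]=14 > arr[4]=2
(3, 4): arr[3]=9 > arr[4]=2

Total inversions: 9

The array has 9 inversion(s): (0,1), (0,2), (0,3), (0,4), (1,3), (1,4), (2,3), (2,4), (3,4). Each pair (i,j) satisfies i < j and arr[i] > arr[j].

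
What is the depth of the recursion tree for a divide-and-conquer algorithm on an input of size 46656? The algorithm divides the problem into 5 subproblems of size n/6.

For divide and conquer with division factor 6:

Problem sizes at each level:
Level 0: 46656
Level 1: 7776
Level 2: 1296
Level 3: 216
Level 4: 36
Level 5: 6
Level 6: 1

The root is level 0 and the size-1 base case is level 6 (the tree spans levels 0 through 6, i.e. 7 levels counting the root), so the depth is the number of divisions: log_6(46656) = 6

The recursion tree depth is log_6(46656) = 6. At each level, the problem size is divided by 6, so it takes 6 divisions to reduce to a base case of size 1. The algorithm makes 5 recursive calls at each level.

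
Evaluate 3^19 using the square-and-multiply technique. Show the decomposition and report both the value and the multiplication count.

Computing 3^19 by squaring (build up from 3^1; each line after the first costs one multiplication):

3^1 = 3
3^2 = (3^1)^2 = 3^2 = 9
3^4 = (3^2)^2 = 9^2 = 81
3^8 = (3^4)^2 = 81^2 = 6561
3^9 = 3 * 3^8 = 3 * 6561 = 19683
3^18 = (3^9)^2 = 19683^2 = 387420489
3^19 = 3 * 3^18 = 3 * 387420489 = 1162261467

Result: 1162261467
Multiplications needed: 6 (6 lines after 3^1)

3^19 = 1162261467. Using exponentiation by squaring, this requires 6 multiplications. The key idea: if the exponent is even, square the half-power; if odd, multiply by the base once.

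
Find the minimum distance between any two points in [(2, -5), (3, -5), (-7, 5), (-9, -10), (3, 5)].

Computing all pairwise distances among 5 points:

d((2, -5), (3, -5)) = 1.0 <-- minimum
d((2, -5), (-7, 5)) = 13.4536
d((2, -5), (-9, -10)) = 12.083
d((2, -5), (3, 5)) = 10.0499
d((3, -5), (-7, 5)) = 14.1421
d((3, -5), (-9, -10)) = 13.0
d((3, -5), (3, 5)) = 10.0
d((-7, 5), (-9, -10)) = 15.1327
d((-7, 5), (3, 5)) = 10.0
d((-9, -10), (3, 5)) = 19.2094

Closest pair: (2, -5) and (3, -5) with distance 1.0

The closest pair is (2, -5) and (3, -5) with Euclidean distance 1.0. For 5 points, brute-force pairwise comparison is shown above. For large n, the divide-and-conquer algorithm (sort by x, recurse on halves, check the dividing strip) achieves O(n log n).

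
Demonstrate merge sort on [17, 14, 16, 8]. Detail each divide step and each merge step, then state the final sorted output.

Merge sort trace:

Split: [17, 14, 16, 8] -> [17, 14] and [16, 8]
  Split: [17, 14] -> [17] and [14]
  Merge: [17] + [14] -> [14, 17]
  Split: [16, 8] -> [16] and [8]
  Merge: [16] + [8] -> [8, 16]
Merge: [14, 17] + [8, 16] -> [8, 14, 16, 17]

Final sorted array: [8, 14, 16, 17]

The merge sort proceeds by recursively splitting the array and merging sorted halves.
After all merges, the sorted array is [8, 14, 16, 17].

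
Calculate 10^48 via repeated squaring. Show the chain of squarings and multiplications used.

Computing 10^48 by squaring (build up from 10^1; each line after the first costs one multiplication):

10^1 = 10
10^2 = (10^1)^2 = 10^2 = 100
10^3 = 10 * 10^2 = 10 * 100 = 1000
10^6 = (10^3)^2 = 1000^2 = 1000000
10^12 = (10^6)^2 = 1000000^2 = 1000000000000
10^24 = (10^12)^2 = 1000000000000^2 = 1000000000000000000000000
10^48 = (10^24)^2 = 1000000000000000000000000^2 = 1000000000000000000000000000000000000000000000000

Result: 1000000000000000000000000000000000000000000000000
Multiplications needed: 6 (6 lines after 10^1)

10^48 = 1000000000000000000000000000000000000000000000000. Using exponentiation by squaring, this requires 6 multiplications. The key idea: if the exponent is even, square the half-power; if odd, multiply by the base once.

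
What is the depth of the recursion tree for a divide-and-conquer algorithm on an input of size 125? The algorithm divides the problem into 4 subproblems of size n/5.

For divide and conquer with division factor 5:

Problem sizes at each level:
Level 0: 125
Level 1: 25
Level 2: 5
Level 3: 1

The root is level 0 and the size-1 base case is level 3 (the tree spans levels 0 through 3, i.e. 4 levels counting the root), so the depth is the number of divisions: log_5(125) = 3

The recursion tree depth is log_5(125) = 3. At each level, the problem size is divided by 5, so it takes 3 divisions to reduce to a base case of size 1. The algorithm makes 4 recursive calls at each level.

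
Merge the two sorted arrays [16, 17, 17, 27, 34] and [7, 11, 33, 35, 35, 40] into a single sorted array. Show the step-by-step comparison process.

Merging process:

Compare 16 vs 7: take 7 from right. Merged: [7]
Compare 16 vs 11: take 11 from right. Merged: [7, 11]
Compare 16 vs 33: take 16 from left. Merged: [7, 11, 16]
Compare 17 vs 33: take 17 from left. Merged: [7, 11, 16, 17]
Compare 17 vs 33: take 17 from left. Merged: [7, 11, 16, 17, 17]
Compare 27 vs 33: take 27 from left. Merged: [7, 11, 16, 17, 17, 27]
Compare 34 vs 33: take 33 from right. Merged: [7, 11, 16, 17, 17, 27, 33]
Compare 34 vs 35: take 34 from left. Merged: [7, 11, 16, 17, 17, 27, 33, 34]
Append remaining from right: [35, 35, 40]. Merged: [7, 11, 16, 17, 17, 27, 33, 34, 35, 35, 40]

Final merged array: [7, 11, 16, 17, 17, 27, 33, 34, 35, 35, 40]
Total comparisons: 8

The merged array is [7, 11, 16, 17, 17, 27, 33, 34, 35, 35, 40], requiring 8 comparisons. The merge step runs in O(n) time where n is the total number of elements.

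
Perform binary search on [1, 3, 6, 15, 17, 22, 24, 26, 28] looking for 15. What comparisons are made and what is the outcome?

Binary search for 15 in [1, 3, 6, 15, 17, 22, 24, 26, 28]:

lo=0, hi=8, mid=4, arr[mid]=17 -> 17 > 15, search left half
lo=0, hi=3, mid=1, arr[mid]=3 -> 3 < 15, search right half
lo=2, hi=3, mid=2, arr[mid]=6 -> 6 < 15, search right half
lo=3, hi=3, mid=3, arr[mid]=15 -> Found target at index 3!

Binary search finds 15 at index 3 after 4 comparisons. The search repeatedly halves the search space by comparing with the middle element.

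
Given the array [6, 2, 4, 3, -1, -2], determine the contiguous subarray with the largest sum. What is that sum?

Using Kadane's algorithm on [6, 2, 4, 3, -1, -2]:

Scanning through the array:
Position 1 (value 2): max_ending_here = 8, max_so_far = 8
Position 2 (value 4): max_ending_here = 12, max_so_far = 12
Position 3 (value 3): max_ending_here = 15, max_so_far = 15
Position 4 (value -1): max_ending_here = 14, max_so_far = 15
Position 5 (value -2): max_ending_here = 12, max_so_far = 15

Maximum subarray: [6, 2, 4, 3]
Maximum sum: 15

The maximum subarray is [6, 2, 4, 3] with sum 15. This subarray runs from index 0 to index 3.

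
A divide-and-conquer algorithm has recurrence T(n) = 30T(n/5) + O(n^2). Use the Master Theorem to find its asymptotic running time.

Master Theorem for T(n) = 30T(n/5) + O(n^2):

a = 30, b = 5, c = 2
log_b(a) = log_5(30) = 2.1133

Case 1: c = 2 < log_5(30) = 2.1133
T(n) = O(n^(log_5 30))

For T(n) = 30T(n/5) + O(n^2): log_5(30) = 2.1133. This is Case 1 of the Master Theorem (c < log_b(a), work dominated by leaves), giving O(n^(log_5 30)).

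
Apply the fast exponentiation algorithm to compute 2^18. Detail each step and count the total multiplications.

Computing 2^18 by squaring (build up from 2^1; each line after the first costs one multiplication):

2^1 = 2
2^2 = (2^1)^2 = 2^2 = 4
2^4 = (2^2)^2 = 4^2 = 16
2^8 = (2^4)^2 = 16^2 = 256
2^9 = 2 * 2^8 = 2 * 256 = 512
2^18 = (2^9)^2 = 512^2 = 262144

Result: 262144
Multiplications needed: 5 (5 lines after 2^1)

2^18 = 262144. Using exponentiation by squaring, this requires 5 multiplications. The key idea: if the exponent is even, square the half-power; if odd, multiply by the base once.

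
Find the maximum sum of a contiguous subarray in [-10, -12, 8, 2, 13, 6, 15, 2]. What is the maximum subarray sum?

Using Kadane's algorithm on [-10, -12, 8, 2, 13, 6, 15, 2]:

Scanning through the array:
Position 1 (value -12): max_ending_here = -12, max_so_far = -10
Position 2 (value 8): max_ending_here = 8, max_so_far = 8
Position 3 (value 2): max_ending_here = 10, max_so_far = 10
Position 4 (value 13): max_ending_here = 23, max_so_far = 23
Position 5 (value 6): max_ending_here = 29, max_so_far = 29
Position 6 (value 15): max_ending_here = 44, max_so_far = 44
Position 7 (value 2): max_ending_here = 46, max_so_far = 46

Maximum subarray: [8, 2, 13, 6, 15, 2]
Maximum sum: 46

The maximum subarray is [8, 2, 13, 6, 15, 2] with sum 46. This subarray runs from index 2 to index 7.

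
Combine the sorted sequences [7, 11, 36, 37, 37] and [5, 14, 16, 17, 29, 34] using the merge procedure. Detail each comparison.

Merging process:

Compare 7 vs 5: take 5 from right. Merged: [5]
Compare 7 vs 14: take 7 from left. Merged: [5, 7]
Compare 11 vs 14: take 11 from left. Merged: [5, 7, 11]
Compare 36 vs 14: take 14 from right. Merged: [5, 7, 11, 14]
Compare 36 vs 16: take 16 from right. Merged: [5, 7, 11, 14, 16]
Compare 36 vs 17: take 17 from right. Merged: [5, 7, 11, 14, 16, 17]
Compare 36 vs 29: take 29 from right. Merged: [5, 7, 11, 14, 16, 17, 29]
Compare 36 vs 34: take 34 from right. Merged: [5, 7, 11, 14, 16, 17, 29, 34]
Append remaining from left: [36, 37, 37]. Merged: [5, 7, 11, 14, 16, 17, 29, 34, 36, 37, 37]

Final merged array: [5, 7, 11, 14, 16, 17, 29, 34, 36, 37, 37]
Total comparisons: 8

The merged array is [5, 7, 11, 14, 16, 17, 29, 34, 36, 37, 37], requiring 8 comparisons. The merge step runs in O(n) time where n is the total number of elements.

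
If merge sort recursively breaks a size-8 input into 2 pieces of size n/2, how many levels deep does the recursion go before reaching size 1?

For divide and conquer with division factor 2:

Problem sizes at each level:
Level 0: 8
Level 1: 4
Level 2: 2
Level 3: 1

The root is level 0 and the size-1 base case is level 3 (the tree spans levels 0 through 3, i.e. 4 levels counting the root), so the depth is the number of divisions: log_2(8) = 3

The recursion tree depth is log_2(8) = 3. At each level, the problem size is divided by 2, so it takes 3 divisions to reduce to a base case of size 1. The algorithm makes 2 recursive calls at each level.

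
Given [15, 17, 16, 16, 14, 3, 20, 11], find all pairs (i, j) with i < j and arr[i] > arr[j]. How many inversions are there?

Finding inversions in [15, 17, 16, 16, 14, 3, 20, 11]:

(0, 4): arr[0]=15 > arr[4]=14
(0, 5): arr[0]=15 > arr[5]=3
(0, 7): arr[0]=15 > arr[7]=11
(1, 2): arr[1]=17 > arr[2]=16
(1, 3): arr[1]=17 > arr[3]=16
(1, 4): arr[1]=17 > arr[4]=14
(1, 5): arr[1]=17 > arr[5]=3
(1, 7): arr[1]=17 > arr[7]=11
(2, 4): arr[2]=16 > arr[4]=14
(2, 5): arr[2]=16 > arr[5]=3
(2, 7): arr[2]=16 > arr[7]=11
(3, 4): arr[3]=16 > arr[4]=14
(3, 5): arr[3]=16 > arr[5]=3
(3, 7): arr[3]=16 > arr[7]=11
(4, 5): arr[4]=14 > arr[5]=3
(4, 7): arr[4]=14 > arr[7]=11
(6, 7): arr[6]=20 > arr[7]=11

Total inversions: 17

The array has 17 inversion(s): (0,4), (0,5), (0,7), (1,2), (1,3), (1,4), (1,5), (1,7), (2,4), (2,5), (2,7), (3,4), (3,5), (3,7), (4,5), (4,7), (6,7). Each pair (i,j) satisfies i < j and arr[i] > arr[j].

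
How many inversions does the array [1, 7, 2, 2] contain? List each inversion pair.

Finding inversions in [1, 7, 2, 2]:

(1, 2): arr[1]=7 > arr[2]=2
(1, 3): arr[1]=7 > arr[3]=2

Total inversions: 2

The array has 2 inversion(s): (1,2), (1,3). Each pair (i,j) satisfies i < j and arr[i] > arr[j].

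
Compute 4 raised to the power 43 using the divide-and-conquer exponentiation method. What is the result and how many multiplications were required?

Computing 4^43 by squaring (build up from 4^1; each line after the first costs one multiplication):

4^1 = 4
4^2 = (4^1)^2 = 4^2 = 16
4^4 = (4^2)^2 = 16^2 = 256
4^5 = 4 * 4^4 = 4 * 256 = 1024
4^10 = (4^5)^2 = 1024^2 = 1048576
4^20 = (4^10)^2 = 1048576^2 = 1099511627776
4^21 = 4 * 4^20 = 4 * 1099511627776 = 4398046511104
4^42 = (4^21)^2 = 4398046511104^2 = 19342813113834066795298816
4^43 = 4 * 4^42 = 4 * 19342813113834066795298816 = 77371252455336267181195264

Result: 77371252455336267181195264
Multiplications needed: 8 (8 lines after 4^1)

4^43 = 77371252455336267181195264. Using exponentiation by squaring, this requires 8 multiplications. The key idea: if the exponent is even, square the half-power; if odd, multiply by the base once.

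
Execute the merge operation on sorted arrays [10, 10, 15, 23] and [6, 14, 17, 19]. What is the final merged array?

Merging process:

Compare 10 vs 6: take 6 from right. Merged: [6]
Compare 10 vs 14: take 10 from left. Merged: [6, 10]
Compare 10 vs 14: take 10 from left. Merged: [6, 10, 10]
Compare 15 vs 14: take 14 from right. Merged: [6, 10, 10, 14]
Compare 15 vs 17: take 15 from left. Merged: [6, 10, 10, 14, 15]
Compare 23 vs 17: take 17 from right. Merged: [6, 10, 10, 14, 15, 17]
Compare 23 vs 19: take 19 from right. Merged: [6, 10, 10, 14, 15, 17, 19]
Append remaining from left: [23]. Merged: [6, 10, 10, 14, 15, 17, 19, 23]

Final merged array: [6, 10, 10, 14, 15, 17, 19, 23]
Total comparisons: 7

The merged array is [6, 10, 10, 14, 15, 17, 19, 23], requiring 7 comparisons. The merge step runs in O(n) time where n is the total number of elements.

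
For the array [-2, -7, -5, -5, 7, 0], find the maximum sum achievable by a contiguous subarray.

Using Kadane's algorithm on [-2, -7, -5, -5, 7, 0]:

Scanning through the array:
Position 1 (value -7): max_ending_here = -7, max_so_far = -2
Position 2 (value -5): max_ending_here = -5, max_so_far = -2
Position 3 (value -5): max_ending_here = -5, max_so_far = -2
Position 4 (value 7): max_ending_here = 7, max_so_far = 7
Position 5 (value 0): max_ending_here = 7, max_so_far = 7

Maximum subarray: [7]
Maximum sum: 7

The maximum subarray is [7] with sum 7. This subarray runs from index 4 to index 4.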